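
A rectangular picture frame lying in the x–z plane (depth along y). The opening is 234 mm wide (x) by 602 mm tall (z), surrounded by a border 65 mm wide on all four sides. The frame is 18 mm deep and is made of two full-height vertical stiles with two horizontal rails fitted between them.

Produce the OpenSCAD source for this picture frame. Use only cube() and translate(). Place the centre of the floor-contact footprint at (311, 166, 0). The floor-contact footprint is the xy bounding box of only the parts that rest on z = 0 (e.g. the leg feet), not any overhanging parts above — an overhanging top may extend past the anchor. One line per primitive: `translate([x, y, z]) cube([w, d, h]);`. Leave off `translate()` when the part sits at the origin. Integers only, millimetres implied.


translate([129, 157, 0]) cube([65, 18, 732]);
translate([428, 157, 0]) cube([65, 18, 732]);
translate([194, 157, 0]) cube([234, 18, 65]);
translate([194, 157, 667]) cube([234, 18, 65]);


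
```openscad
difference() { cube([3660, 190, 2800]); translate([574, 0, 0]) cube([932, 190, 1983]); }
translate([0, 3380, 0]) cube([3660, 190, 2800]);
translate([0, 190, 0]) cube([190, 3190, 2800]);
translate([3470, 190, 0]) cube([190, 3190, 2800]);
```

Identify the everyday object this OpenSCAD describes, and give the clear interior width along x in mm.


A single room. The interior width is 3280 mm.

Four walls enclosing a rectangle with a door in the front wall — a room. Outside width 3660 minus two 190 mm walls gives 3280 mm.


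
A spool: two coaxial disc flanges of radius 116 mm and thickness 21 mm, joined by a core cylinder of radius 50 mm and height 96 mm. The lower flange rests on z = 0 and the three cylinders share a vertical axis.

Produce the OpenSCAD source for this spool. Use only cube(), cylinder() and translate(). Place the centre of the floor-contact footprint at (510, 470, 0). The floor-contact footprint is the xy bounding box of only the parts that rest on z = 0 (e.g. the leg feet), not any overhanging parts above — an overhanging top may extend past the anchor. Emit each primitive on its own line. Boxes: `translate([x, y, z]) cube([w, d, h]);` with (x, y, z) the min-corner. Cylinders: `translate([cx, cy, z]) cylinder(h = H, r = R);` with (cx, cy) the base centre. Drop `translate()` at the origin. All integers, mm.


translate([510, 470, 0]) cylinder(h = 21, r = 116);
translate([510, 470, 21]) cylinder(h = 96, r = 50);
translate([510, 470, 117]) cylinder(h = 21, r = 116);


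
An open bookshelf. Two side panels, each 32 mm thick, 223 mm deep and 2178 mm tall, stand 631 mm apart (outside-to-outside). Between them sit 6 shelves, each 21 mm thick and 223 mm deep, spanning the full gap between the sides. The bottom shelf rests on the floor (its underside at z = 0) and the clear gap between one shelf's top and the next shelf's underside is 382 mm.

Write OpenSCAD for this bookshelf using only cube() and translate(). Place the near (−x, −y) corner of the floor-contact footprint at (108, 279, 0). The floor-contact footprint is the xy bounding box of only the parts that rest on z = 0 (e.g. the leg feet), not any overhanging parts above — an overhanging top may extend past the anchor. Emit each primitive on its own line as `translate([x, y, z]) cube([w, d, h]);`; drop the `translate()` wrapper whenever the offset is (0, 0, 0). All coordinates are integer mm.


translate([108, 279, 0]) cube([32, 223, 2178]);
translate([707, 279, 0]) cube([32, 223, 2178]);
translate([140, 279, 0]) cube([567, 223, 21]);
translate([140, 279, 403]) cube([567, 223, 21]);
translate([140, 279, 806]) cube([567, 223, 21]);
translate([140, 279, 1209]) cube([567, 223, 21]);
translate([140, 279, 1612]) cube([567, 223, 21]);
translate([140, 279, 2015]) cube([567, 223, 21]);


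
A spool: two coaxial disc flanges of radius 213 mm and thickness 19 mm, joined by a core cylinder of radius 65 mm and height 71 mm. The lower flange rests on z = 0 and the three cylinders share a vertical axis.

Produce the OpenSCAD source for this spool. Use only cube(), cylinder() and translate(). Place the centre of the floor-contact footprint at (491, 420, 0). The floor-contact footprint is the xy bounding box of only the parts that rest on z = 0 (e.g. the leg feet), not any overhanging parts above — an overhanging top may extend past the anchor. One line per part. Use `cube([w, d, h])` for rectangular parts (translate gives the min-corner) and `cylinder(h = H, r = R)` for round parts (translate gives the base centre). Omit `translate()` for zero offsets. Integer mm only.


translate([491, 420, 0]) cylinder(h = 19, r = 213);
translate([491, 420, 19]) cylinder(h = 71, r = 65);
translate([491, 420, 90]) cylinder(h = 19, r = 213);


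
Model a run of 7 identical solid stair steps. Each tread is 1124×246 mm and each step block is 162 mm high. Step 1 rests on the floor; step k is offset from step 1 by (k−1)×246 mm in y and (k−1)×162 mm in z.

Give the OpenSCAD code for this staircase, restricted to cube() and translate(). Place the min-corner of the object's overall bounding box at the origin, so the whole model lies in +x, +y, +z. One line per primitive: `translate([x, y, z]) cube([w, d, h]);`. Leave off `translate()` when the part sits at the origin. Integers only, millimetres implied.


cube([1124, 246, 162]);
translate([0, 246, 162]) cube([1124, 246, 162]);
translate([0, 492, 324]) cube([1124, 246, 162]);
translate([0, 738, 486]) cube([1124, 246, 162]);
translate([0, 984, 648]) cube([1124, 246, 162]);
translate([0, 1230, 810]) cube([1124, 246, 162]);
translate([0, 1476, 972]) cube([1124, 246, 162]);


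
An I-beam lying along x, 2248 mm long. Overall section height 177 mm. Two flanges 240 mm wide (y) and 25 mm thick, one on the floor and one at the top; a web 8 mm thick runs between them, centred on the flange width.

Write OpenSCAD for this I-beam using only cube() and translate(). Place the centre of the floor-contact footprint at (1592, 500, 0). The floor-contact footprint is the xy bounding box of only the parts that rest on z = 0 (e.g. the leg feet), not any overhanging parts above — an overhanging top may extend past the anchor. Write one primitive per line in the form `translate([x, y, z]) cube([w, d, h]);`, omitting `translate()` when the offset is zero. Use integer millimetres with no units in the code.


translate([468, 380, 0]) cube([2248, 240, 25]);
translate([468, 496, 25]) cube([2248, 8, 127]);
translate([468, 380, 152]) cube([2248, 240, 25]);


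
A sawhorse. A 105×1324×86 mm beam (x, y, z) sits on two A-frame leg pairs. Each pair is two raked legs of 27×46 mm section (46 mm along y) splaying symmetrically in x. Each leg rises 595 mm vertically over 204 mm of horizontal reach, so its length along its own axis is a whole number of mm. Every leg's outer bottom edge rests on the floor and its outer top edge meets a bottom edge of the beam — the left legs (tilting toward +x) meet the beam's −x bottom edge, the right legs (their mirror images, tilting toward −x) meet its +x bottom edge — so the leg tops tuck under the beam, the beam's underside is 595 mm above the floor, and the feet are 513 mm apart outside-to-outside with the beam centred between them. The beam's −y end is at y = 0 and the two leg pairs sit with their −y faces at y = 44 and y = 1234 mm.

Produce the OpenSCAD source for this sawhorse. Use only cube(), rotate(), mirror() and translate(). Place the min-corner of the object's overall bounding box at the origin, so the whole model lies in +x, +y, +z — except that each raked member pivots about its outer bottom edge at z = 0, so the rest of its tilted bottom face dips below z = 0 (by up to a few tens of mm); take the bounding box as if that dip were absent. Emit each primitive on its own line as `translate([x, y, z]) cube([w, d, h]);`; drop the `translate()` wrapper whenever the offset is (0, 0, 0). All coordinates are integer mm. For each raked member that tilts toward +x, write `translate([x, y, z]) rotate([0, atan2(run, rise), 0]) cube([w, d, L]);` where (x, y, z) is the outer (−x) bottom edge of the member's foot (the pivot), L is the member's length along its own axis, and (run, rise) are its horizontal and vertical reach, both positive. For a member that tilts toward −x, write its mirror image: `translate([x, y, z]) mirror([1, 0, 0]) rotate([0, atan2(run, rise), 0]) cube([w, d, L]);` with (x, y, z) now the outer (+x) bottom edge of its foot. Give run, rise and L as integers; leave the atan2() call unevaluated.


translate([204, 0, 595]) cube([105, 1324, 86]);
translate([0, 44, 0]) rotate([0, atan2(204, 595), 0]) cube([27, 46, 629]);
translate([513, 44, 0]) mirror([1, 0, 0]) rotate([0, atan2(204, 595), 0]) cube([27, 46, 629]);
translate([0, 1234, 0]) rotate([0, atan2(204, 595), 0]) cube([27, 46, 629]);
translate([513, 1234, 0]) mirror([1, 0, 0]) rotate([0, atan2(204, 595), 0]) cube([27, 46, 629]);


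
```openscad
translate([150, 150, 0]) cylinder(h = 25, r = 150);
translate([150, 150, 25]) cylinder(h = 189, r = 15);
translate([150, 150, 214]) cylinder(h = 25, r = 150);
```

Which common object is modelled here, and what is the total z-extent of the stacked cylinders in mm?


A spool. The overall height is 239 mm.

Three coaxial cylinders, large–small–large — a spool. Two 25 mm flanges and a 189 mm core give 25 + 189 + 25 = 239 mm.


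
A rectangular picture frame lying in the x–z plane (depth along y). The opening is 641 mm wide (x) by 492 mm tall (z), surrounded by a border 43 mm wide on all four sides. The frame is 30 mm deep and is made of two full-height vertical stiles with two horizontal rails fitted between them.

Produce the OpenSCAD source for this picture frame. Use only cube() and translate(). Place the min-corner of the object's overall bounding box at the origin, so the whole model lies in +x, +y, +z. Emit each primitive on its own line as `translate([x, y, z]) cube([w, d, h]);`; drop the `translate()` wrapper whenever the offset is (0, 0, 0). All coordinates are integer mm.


cube([43, 30, 578]);
translate([684, 0, 0]) cube([43, 30, 578]);
translate([43, 0, 0]) cube([641, 30, 43]);
translate([43, 0, 535]) cube([641, 30, 43]);


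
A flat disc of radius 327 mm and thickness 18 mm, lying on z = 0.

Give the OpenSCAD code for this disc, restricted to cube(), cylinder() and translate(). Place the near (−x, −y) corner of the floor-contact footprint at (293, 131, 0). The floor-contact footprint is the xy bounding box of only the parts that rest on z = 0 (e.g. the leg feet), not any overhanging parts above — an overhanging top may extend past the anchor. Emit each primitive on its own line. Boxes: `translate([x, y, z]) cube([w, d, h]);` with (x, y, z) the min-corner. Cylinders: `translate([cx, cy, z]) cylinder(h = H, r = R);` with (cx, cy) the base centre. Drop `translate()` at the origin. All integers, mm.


translate([620, 458, 0]) cylinder(h = 18, r = 327);


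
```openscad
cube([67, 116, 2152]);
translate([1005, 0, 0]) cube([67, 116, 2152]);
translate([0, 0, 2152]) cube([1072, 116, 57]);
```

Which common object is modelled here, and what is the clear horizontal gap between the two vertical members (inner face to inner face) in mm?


A door frame. The clear opening width is 938 mm.

Two 2152 mm tall posts with a header on top — a door frame. The left jamb is 67 mm wide at x = 0; the right jamb starts at x = 1005. The clear opening is 1005 − 67 = 938 mm.


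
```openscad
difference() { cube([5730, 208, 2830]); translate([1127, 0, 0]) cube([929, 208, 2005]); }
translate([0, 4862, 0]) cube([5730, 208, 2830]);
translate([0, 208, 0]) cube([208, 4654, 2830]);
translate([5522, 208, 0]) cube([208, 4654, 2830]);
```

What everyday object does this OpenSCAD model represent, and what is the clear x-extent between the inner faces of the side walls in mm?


A single room. The interior width is 5314 mm.

Four walls enclosing a rectangle with a door in the front wall — a room. Outside width 5730 minus two 208 mm walls gives 5314 mm.


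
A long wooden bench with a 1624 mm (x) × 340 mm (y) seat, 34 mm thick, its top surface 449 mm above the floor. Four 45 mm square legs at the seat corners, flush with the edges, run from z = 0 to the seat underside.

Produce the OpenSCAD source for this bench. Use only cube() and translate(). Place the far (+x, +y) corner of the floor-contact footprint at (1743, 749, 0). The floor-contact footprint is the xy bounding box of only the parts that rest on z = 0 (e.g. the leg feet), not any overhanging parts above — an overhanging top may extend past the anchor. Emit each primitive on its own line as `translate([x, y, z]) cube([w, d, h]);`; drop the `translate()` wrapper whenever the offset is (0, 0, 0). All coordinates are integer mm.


translate([119, 409, 415]) cube([1624, 340, 34]);
translate([119, 409, 0]) cube([45, 45, 415]);
translate([119, 704, 0]) cube([45, 45, 415]);
translate([1698, 409, 0]) cube([45, 45, 415]);
translate([1698, 704, 0]) cube([45, 45, 415]);


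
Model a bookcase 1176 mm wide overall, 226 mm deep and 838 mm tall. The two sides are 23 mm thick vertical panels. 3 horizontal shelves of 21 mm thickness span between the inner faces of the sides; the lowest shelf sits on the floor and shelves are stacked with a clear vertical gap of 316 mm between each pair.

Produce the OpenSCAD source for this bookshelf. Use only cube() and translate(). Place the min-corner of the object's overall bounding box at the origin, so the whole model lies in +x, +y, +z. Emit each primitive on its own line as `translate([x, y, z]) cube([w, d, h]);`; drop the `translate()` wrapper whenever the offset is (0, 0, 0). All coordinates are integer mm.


cube([23, 226, 838]);
translate([1153, 0, 0]) cube([23, 226, 838]);
translate([23, 0, 0]) cube([1130, 226, 21]);
translate([23, 0, 337]) cube([1130, 226, 21]);
translate([23, 0, 674]) cube([1130, 226, 21]);


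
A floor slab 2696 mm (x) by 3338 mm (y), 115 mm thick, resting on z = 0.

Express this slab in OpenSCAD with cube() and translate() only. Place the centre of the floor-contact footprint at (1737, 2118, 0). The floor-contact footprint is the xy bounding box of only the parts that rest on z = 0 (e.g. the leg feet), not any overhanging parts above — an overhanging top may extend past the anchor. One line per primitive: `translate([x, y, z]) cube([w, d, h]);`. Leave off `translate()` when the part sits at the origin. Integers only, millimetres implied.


translate([389, 449, 0]) cube([2696, 3338, 115]);


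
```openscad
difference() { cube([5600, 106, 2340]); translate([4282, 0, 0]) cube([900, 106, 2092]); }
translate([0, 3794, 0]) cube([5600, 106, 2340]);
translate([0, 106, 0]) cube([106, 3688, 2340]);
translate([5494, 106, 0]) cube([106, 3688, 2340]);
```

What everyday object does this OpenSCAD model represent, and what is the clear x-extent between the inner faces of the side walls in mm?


A single room. The interior width is 5388 mm.

Four walls enclosing a rectangle with a door in the front wall — a room. Outside width 5600 minus two 106 mm walls gives 5388 mm.


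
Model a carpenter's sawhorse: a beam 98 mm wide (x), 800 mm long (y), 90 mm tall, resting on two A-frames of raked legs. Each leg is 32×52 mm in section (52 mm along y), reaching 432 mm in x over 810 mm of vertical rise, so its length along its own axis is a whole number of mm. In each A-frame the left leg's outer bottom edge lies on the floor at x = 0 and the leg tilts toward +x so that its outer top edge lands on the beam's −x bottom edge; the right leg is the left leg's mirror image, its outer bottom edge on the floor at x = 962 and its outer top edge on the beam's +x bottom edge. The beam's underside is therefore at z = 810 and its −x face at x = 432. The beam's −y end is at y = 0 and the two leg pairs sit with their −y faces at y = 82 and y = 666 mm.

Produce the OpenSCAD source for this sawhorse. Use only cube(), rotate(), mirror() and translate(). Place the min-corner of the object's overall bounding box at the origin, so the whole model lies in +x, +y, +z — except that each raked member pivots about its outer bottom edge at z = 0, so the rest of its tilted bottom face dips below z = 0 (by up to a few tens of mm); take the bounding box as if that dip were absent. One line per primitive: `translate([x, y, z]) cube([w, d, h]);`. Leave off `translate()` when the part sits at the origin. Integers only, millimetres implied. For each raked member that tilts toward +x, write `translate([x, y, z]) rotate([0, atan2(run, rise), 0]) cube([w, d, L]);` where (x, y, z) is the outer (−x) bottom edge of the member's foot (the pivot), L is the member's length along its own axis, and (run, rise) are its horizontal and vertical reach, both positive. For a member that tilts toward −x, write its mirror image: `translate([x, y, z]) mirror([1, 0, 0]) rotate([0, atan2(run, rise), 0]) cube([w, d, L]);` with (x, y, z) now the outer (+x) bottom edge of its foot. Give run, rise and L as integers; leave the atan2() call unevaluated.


// leg length = √(432² + 810²) = 918
// right-leg outer foot x = 2·432 + 98 = 962
// beam min-corner = (432, 0, 810)
translate([432, 0, 810]) cube([98, 800, 90]);
translate([0, 82, 0]) rotate([0, atan2(432, 810), 0]) cube([32, 52, 918]);
translate([962, 82, 0]) mirror([1, 0, 0]) rotate([0, atan2(432, 810), 0]) cube([32, 52, 918]);
translate([0, 666, 0]) rotate([0, atan2(432, 810), 0]) cube([32, 52, 918]);
translate([962, 666, 0]) mirror([1, 0, 0]) rotate([0, atan2(432, 810), 0]) cube([32, 52, 918]);


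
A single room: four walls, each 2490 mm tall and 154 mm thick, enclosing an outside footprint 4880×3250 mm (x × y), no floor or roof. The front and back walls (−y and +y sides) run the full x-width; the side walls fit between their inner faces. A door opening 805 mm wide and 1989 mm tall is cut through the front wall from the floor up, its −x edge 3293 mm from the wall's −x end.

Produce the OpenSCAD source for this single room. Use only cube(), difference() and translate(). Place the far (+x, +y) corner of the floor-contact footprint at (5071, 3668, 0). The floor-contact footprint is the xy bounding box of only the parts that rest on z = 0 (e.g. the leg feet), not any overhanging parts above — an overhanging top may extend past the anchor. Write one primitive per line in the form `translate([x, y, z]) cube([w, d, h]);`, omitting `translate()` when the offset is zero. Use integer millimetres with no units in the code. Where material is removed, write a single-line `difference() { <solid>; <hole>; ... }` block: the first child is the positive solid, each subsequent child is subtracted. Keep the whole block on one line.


difference() { translate([191, 418, 0]) cube([4880, 154, 2490]); translate([3484, 418, 0]) cube([805, 154, 1989]); }
translate([191, 3514, 0]) cube([4880, 154, 2490]);
translate([191, 572, 0]) cube([154, 2942, 2490]);
translate([4917, 572, 0]) cube([154, 2942, 2490]);


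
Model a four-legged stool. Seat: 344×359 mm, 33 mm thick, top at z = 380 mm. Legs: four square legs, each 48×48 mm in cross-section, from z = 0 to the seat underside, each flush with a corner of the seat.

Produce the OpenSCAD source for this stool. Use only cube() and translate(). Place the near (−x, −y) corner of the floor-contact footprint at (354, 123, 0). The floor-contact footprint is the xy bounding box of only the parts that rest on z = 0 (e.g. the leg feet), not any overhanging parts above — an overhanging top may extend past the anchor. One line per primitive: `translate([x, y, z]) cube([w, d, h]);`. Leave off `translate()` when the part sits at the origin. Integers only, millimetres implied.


translate([354, 123, 347]) cube([344, 359, 33]);
translate([354, 123, 0]) cube([48, 48, 347]);
translate([650, 123, 0]) cube([48, 48, 347]);
translate([354, 434, 0]) cube([48, 48, 347]);
translate([650, 434, 0]) cube([48, 48, 347]);


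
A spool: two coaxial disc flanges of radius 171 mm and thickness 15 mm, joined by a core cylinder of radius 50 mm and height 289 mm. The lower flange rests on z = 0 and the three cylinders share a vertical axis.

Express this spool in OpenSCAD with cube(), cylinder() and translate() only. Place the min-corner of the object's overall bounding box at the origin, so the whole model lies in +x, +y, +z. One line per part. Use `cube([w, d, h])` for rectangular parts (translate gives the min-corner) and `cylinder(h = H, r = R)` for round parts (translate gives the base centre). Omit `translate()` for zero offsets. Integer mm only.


translate([171, 171, 0]) cylinder(h = 15, r = 171);
translate([171, 171, 15]) cylinder(h = 289, r = 50);
translate([171, 171, 304]) cylinder(h = 15, r = 171);


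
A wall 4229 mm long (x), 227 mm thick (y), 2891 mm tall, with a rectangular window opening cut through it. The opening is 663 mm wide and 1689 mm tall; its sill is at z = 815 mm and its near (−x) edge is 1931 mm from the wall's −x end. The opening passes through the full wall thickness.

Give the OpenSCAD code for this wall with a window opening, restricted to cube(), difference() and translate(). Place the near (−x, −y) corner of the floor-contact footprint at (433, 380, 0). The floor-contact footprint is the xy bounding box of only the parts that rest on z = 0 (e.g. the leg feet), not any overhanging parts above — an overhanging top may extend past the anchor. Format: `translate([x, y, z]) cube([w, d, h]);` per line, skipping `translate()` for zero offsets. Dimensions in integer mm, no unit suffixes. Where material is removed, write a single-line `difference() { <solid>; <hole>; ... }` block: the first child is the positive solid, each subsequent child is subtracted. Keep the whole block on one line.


difference() { translate([433, 380, 0]) cube([4229, 227, 2891]); translate([2364, 380, 815]) cube([663, 227, 1689]); }


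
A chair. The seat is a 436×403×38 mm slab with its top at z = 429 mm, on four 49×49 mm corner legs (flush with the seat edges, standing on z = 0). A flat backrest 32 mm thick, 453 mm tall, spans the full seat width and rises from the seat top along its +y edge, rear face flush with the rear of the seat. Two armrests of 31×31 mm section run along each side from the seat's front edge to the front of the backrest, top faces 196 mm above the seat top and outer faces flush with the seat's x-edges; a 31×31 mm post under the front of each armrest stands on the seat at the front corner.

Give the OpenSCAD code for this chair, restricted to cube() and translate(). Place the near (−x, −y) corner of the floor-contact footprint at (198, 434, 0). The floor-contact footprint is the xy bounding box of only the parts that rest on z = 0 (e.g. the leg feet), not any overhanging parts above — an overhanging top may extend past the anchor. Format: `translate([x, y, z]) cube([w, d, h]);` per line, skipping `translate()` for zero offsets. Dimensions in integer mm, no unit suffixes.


translate([198, 434, 391]) cube([436, 403, 38]);
translate([198, 434, 0]) cube([49, 49, 391]);
translate([585, 434, 0]) cube([49, 49, 391]);
translate([198, 788, 0]) cube([49, 49, 391]);
translate([585, 788, 0]) cube([49, 49, 391]);
translate([198, 805, 429]) cube([436, 32, 453]);
translate([198, 434, 594]) cube([31, 371, 31]);
translate([603, 434, 594]) cube([31, 371, 31]);
translate([198, 434, 429]) cube([31, 31, 165]);
translate([603, 434, 429]) cube([31, 31, 165]);


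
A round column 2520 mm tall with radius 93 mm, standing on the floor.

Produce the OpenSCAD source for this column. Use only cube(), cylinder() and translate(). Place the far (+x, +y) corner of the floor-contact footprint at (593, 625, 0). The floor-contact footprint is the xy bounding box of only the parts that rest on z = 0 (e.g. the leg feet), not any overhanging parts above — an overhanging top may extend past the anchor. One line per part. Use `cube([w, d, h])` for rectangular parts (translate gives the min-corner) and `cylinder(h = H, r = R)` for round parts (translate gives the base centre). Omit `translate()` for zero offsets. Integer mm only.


translate([500, 532, 0]) cylinder(h = 2520, r = 93);


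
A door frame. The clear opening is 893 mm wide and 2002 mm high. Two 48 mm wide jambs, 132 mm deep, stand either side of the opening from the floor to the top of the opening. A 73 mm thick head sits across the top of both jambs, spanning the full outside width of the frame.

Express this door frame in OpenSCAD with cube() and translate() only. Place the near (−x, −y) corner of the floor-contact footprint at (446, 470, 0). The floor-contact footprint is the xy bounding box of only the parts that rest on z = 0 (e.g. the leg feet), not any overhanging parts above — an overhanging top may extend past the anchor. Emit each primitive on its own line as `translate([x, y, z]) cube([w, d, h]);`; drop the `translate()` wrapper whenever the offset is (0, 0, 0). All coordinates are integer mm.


translate([446, 470, 0]) cube([48, 132, 2002]);
translate([1387, 470, 0]) cube([48, 132, 2002]);
translate([446, 470, 2002]) cube([989, 132, 73]);


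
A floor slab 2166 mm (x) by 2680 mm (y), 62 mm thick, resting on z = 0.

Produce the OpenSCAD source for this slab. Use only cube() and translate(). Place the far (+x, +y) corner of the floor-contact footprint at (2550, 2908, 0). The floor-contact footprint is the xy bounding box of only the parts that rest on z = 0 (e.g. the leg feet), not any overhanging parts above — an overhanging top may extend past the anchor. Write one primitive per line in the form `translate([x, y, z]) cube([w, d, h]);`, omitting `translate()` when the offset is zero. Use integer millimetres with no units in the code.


translate([384, 228, 0]) cube([2166, 2680, 62]);


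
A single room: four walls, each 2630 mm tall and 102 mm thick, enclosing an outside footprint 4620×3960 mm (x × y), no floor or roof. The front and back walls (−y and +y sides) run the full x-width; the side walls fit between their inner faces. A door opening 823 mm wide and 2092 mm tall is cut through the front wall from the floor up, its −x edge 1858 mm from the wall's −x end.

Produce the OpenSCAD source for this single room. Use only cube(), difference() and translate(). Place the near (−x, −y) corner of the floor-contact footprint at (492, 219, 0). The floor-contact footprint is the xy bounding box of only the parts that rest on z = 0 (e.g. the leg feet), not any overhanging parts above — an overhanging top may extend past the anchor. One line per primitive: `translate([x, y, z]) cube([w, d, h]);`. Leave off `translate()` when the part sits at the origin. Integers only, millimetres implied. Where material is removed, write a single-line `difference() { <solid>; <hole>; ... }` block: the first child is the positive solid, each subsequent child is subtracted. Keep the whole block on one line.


difference() { translate([492, 219, 0]) cube([4620, 102, 2630]); translate([2350, 219, 0]) cube([823, 102, 2092]); }
translate([492, 4077, 0]) cube([4620, 102, 2630]);
translate([492, 321, 0]) cube([102, 3756, 2630]);
translate([5010, 321, 0]) cube([102, 3756, 2630]);


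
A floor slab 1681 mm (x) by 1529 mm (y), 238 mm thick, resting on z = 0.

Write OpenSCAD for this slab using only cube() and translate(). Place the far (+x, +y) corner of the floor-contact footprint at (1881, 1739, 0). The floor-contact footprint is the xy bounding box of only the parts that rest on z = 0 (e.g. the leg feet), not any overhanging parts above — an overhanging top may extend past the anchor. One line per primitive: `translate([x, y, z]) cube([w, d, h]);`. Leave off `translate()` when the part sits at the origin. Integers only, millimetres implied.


translate([200, 210, 0]) cube([1681, 1529, 238]);


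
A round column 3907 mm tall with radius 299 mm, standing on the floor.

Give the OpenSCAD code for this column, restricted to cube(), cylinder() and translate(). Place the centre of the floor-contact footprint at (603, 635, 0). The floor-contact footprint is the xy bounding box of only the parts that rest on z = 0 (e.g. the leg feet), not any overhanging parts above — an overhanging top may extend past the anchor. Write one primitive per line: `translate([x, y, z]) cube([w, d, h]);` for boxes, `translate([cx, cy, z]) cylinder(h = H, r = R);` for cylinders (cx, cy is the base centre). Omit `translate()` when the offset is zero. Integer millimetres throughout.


translate([603, 635, 0]) cylinder(h = 3907, r = 299);


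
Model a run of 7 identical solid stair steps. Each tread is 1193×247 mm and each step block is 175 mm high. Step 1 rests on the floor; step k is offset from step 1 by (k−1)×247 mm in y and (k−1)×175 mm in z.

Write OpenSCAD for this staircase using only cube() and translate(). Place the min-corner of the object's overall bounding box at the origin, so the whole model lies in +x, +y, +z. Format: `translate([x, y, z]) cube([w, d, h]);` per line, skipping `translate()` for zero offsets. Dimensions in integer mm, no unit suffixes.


cube([1193, 247, 175]);
translate([0, 247, 175]) cube([1193, 247, 175]);
translate([0, 494, 350]) cube([1193, 247, 175]);
translate([0, 741, 525]) cube([1193, 247, 175]);
translate([0, 988, 700]) cube([1193, 247, 175]);
translate([0, 1235, 875]) cube([1193, 247, 175]);
translate([0, 1482, 1050]) cube([1193, 247, 175]);


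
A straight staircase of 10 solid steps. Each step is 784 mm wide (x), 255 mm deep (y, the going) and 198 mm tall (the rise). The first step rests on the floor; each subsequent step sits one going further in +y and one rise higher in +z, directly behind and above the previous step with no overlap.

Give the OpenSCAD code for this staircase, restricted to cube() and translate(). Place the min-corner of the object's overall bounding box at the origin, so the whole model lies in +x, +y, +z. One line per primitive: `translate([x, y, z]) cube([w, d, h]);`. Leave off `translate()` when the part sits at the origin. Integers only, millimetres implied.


cube([784, 255, 198]);
translate([0, 255, 198]) cube([784, 255, 198]);
translate([0, 510, 396]) cube([784, 255, 198]);
translate([0, 765, 594]) cube([784, 255, 198]);
translate([0, 1020, 792]) cube([784, 255, 198]);
translate([0, 1275, 990]) cube([784, 255, 198]);
translate([0, 1530, 1188]) cube([784, 255, 198]);
translate([0, 1785, 1386]) cube([784, 255, 198]);
translate([0, 2040, 1584]) cube([784, 255, 198]);
translate([0, 2295, 1782]) cube([784, 255, 198]);


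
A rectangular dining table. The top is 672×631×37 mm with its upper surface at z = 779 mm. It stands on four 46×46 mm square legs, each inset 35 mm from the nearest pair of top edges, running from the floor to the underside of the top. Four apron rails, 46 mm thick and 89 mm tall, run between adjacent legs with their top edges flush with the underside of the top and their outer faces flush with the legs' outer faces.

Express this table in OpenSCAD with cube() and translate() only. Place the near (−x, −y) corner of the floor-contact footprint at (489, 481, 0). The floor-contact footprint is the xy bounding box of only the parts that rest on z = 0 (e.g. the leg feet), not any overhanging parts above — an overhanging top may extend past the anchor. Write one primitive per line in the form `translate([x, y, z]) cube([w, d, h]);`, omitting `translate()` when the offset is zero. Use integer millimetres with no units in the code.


translate([454, 446, 742]) cube([672, 631, 37]);
translate([489, 481, 0]) cube([46, 46, 742]);
translate([1045, 481, 0]) cube([46, 46, 742]);
translate([489, 996, 0]) cube([46, 46, 742]);
translate([1045, 996, 0]) cube([46, 46, 742]);
translate([535, 481, 653]) cube([510, 46, 89]);
translate([535, 996, 653]) cube([510, 46, 89]);
translate([489, 527, 653]) cube([46, 469, 89]);
translate([1045, 527, 653]) cube([46, 469, 89]);


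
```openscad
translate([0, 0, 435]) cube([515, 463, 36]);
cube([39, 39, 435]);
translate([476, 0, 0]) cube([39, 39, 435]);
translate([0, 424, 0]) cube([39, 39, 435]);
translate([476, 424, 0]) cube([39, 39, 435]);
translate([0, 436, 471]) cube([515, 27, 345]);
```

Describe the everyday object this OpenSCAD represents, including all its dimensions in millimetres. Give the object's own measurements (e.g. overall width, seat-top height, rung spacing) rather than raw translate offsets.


A chair. The seat is a 515×463×36 mm slab with its top at z = 471 mm, on four 39×39 mm corner legs (flush with the seat edges, standing on z = 0). A flat backrest 27 mm thick, 345 mm tall, spans the full seat width and rises from the seat top along its +y edge, rear face flush with the rear of the seat.


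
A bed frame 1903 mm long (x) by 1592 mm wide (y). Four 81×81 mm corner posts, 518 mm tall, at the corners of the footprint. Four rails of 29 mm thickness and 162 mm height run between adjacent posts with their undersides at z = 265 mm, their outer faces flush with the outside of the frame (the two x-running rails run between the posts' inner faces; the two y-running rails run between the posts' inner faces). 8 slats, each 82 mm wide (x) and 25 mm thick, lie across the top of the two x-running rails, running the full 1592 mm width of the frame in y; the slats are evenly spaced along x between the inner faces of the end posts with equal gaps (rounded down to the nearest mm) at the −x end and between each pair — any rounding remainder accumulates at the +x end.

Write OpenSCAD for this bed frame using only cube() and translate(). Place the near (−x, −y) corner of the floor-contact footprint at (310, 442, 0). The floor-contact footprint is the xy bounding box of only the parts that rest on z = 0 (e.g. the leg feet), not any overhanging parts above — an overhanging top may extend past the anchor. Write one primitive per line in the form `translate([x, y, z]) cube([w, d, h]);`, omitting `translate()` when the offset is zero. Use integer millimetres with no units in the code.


translate([310, 442, 0]) cube([81, 81, 518]);
translate([310, 1953, 0]) cube([81, 81, 518]);
translate([2132, 442, 0]) cube([81, 81, 518]);
translate([2132, 1953, 0]) cube([81, 81, 518]);
translate([391, 442, 265]) cube([1741, 29, 162]);
translate([391, 2005, 265]) cube([1741, 29, 162]);
translate([310, 523, 265]) cube([29, 1430, 162]);
translate([2184, 523, 265]) cube([29, 1430, 162]);
translate([511, 442, 427]) cube([82, 1592, 25]);
translate([713, 442, 427]) cube([82, 1592, 25]);
translate([915, 442, 427]) cube([82, 1592, 25]);
translate([1117, 442, 427]) cube([82, 1592, 25]);
translate([1319, 442, 427]) cube([82, 1592, 25]);
translate([1521, 442, 427]) cube([82, 1592, 25]);
translate([1723, 442, 427]) cube([82, 1592, 25]);
translate([1925, 442, 427]) cube([82, 1592, 25]);


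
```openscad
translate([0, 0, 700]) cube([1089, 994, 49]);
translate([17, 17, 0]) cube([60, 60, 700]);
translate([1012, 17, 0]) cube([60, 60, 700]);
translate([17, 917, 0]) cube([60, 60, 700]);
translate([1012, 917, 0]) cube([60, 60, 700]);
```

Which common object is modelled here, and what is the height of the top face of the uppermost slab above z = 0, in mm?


A table. The table height is 749 mm.

A 1089×994×49 slab sits at z = 700 on four 60 mm square posts — a table. The top surface is at 700 + 49 = 749 mm.


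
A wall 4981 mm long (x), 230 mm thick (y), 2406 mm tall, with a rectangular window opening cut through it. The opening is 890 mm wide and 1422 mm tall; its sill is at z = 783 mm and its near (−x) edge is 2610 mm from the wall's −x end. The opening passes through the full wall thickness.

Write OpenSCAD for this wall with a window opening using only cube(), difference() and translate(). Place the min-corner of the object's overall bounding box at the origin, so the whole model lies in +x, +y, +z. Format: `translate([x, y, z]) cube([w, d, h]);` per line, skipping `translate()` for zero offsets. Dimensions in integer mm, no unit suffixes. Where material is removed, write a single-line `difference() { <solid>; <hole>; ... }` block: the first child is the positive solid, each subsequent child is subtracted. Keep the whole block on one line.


difference() { cube([4981, 230, 2406]); translate([2610, 0, 783]) cube([890, 230, 1422]); }


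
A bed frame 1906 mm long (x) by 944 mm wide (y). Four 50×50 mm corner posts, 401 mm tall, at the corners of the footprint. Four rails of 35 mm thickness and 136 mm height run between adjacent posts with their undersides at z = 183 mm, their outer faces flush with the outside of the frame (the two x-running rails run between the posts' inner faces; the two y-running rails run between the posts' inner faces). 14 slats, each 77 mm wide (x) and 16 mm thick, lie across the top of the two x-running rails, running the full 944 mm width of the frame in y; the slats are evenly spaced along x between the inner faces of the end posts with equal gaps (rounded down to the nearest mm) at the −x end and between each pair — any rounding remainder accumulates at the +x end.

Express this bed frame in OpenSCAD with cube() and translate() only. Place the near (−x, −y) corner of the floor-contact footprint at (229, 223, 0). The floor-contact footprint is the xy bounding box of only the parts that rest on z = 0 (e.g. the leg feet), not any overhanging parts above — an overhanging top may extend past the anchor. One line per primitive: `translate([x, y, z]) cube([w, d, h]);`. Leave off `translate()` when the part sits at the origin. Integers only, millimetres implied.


translate([229, 223, 0]) cube([50, 50, 401]);
translate([229, 1117, 0]) cube([50, 50, 401]);
translate([2085, 223, 0]) cube([50, 50, 401]);
translate([2085, 1117, 0]) cube([50, 50, 401]);
translate([279, 223, 183]) cube([1806, 35, 136]);
translate([279, 1132, 183]) cube([1806, 35, 136]);
translate([229, 273, 183]) cube([35, 844, 136]);
translate([2100, 273, 183]) cube([35, 844, 136]);
translate([327, 223, 319]) cube([77, 944, 16]);
translate([452, 223, 319]) cube([77, 944, 16]);
translate([577, 223, 319]) cube([77, 944, 16]);
translate([702, 223, 319]) cube([77, 944, 16]);
translate([827, 223, 319]) cube([77, 944, 16]);
translate([952, 223, 319]) cube([77, 944, 16]);
translate([1077, 223, 319]) cube([77, 944, 16]);
translate([1202, 223, 319]) cube([77, 944, 16]);
translate([1327, 223, 319]) cube([77, 944, 16]);
translate([1452, 223, 319]) cube([77, 944, 16]);
translate([1577, 223, 319]) cube([77, 944, 16]);
translate([1702, 223, 319]) cube([77, 944, 16]);
translate([1827, 223, 319]) cube([77, 944, 16]);
translate([1952, 223, 319]) cube([77, 944, 16]);


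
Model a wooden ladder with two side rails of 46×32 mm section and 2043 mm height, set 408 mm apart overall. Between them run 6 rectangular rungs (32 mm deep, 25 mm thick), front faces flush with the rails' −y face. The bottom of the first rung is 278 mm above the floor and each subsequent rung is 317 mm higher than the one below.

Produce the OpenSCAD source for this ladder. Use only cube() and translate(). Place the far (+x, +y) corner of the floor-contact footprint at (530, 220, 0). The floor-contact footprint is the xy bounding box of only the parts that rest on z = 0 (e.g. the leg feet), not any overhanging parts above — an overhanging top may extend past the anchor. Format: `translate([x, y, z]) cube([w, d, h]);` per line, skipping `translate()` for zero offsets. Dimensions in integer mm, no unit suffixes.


// rung span = 408 - 2*46 = 316
// rung[k] z = 278 + k*317
translate([122, 188, 0]) cube([46, 32, 2043]);
translate([484, 188, 0]) cube([46, 32, 2043]);
translate([168, 188, 278]) cube([316, 32, 25]);
translate([168, 188, 595]) cube([316, 32, 25]);
translate([168, 188, 912]) cube([316, 32, 25]);
translate([168, 188, 1229]) cube([316, 32, 25]);
translate([168, 188, 1546]) cube([316, 32, 25]);
translate([168, 188, 1863]) cube([316, 32, 25]);


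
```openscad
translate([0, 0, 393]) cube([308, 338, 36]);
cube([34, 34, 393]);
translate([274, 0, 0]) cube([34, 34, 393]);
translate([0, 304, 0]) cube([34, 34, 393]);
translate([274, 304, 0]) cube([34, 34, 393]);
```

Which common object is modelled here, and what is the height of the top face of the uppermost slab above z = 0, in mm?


A stool. The seat height is 429 mm.

A 308×338×36 slab at z = 393 on four corner posts — a stool. The seat top is 393 + 36 = 429 mm.
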